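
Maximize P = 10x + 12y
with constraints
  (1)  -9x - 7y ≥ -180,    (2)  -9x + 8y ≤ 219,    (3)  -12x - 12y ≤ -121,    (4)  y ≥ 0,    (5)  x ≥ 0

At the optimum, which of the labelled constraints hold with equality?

(1) and (5)

Feasible corners and P = 10x + 12y:
  (20, 0) → P = 200
  (0, 180/7) → P = 2160/7
  (121/12, 0) → P = 605/6
  (0, 121/12) → P = 121

The maximum is at (0, 180/7). Substituting into each constraint, equality holds for (1) and (5); the remaining constraints have slack.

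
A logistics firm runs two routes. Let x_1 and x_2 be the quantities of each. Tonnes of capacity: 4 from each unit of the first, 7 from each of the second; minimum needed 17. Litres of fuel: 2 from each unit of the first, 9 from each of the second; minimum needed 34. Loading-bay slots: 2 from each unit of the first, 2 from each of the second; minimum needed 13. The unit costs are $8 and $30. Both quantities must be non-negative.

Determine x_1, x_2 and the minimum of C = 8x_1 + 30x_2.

x_1 = 7/2, x_2 = 3, minimum C = 118

The feasible region is unbounded (it extends along (0, 1), (1, 0)), but C strictly increases along every unbounded feasible direction, so there is no improving ray and the minimum is attained at a vertex.

The binding constraints are 2x_1 + 9x_2 = 34 and 2x_1 + 2x_2 = 13.
Solving simultaneously gives x_1 = 7/2, x_2 = 3.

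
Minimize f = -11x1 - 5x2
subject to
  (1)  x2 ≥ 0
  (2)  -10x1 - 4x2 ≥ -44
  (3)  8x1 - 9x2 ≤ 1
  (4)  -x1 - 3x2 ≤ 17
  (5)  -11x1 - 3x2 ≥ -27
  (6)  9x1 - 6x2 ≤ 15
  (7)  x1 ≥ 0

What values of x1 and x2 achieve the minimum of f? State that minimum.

x1 = 0, x2 = 9, minimum f = -45

Extreme points and f = -11x1 - 5x2:
  (1/8, 0) → f = -11/8
  (0, 0) → f = 0
  (2, 5/3) → f = -91/3
  (0, 9) → f = -45

At the optimal vertex, -11x1 - 3x2 = -27 and x1 = 0.
Solving simultaneously gives x1 = 0, x2 = 9.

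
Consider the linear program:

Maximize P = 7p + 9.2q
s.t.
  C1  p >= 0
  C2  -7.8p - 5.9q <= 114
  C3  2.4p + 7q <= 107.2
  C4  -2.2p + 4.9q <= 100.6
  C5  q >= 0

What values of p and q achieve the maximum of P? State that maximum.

p = 134/3, q = 0, maximum P = 938/3

Feasible corners and P = 7p + 9.2q:
  (0, 536/35) → P = 24656/175
  (0, 0) → P = 0
  (134/3, 0) → P = 938/3

The binding constraints are 2.4p + 7q = 107.2 and q = 0.
Solving simultaneously gives p = 134/3, q = 0.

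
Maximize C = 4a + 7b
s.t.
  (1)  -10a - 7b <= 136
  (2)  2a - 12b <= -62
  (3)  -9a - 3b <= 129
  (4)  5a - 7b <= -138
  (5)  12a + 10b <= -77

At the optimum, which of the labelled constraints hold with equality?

(3) and (5)

Vertices and C = 4a + 7b:
  (-439/26, 199/26) → C = -363/26
  (-353/18, 95/6) → C = 583/18
  (-1919/134, 1271/134) → C = 1221/134

The maximum is at (-353/18, 95/6). Substituting into each constraint, equality holds for (3) and (5); the remaining constraints have slack.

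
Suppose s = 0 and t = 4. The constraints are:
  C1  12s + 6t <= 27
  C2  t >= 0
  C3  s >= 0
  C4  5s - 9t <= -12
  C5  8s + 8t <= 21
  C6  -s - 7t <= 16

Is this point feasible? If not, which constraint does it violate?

Constraint C5: 8s + 8t = 32, which is not ≤ 21. All other constraints are satisfied.

not feasible — violates C5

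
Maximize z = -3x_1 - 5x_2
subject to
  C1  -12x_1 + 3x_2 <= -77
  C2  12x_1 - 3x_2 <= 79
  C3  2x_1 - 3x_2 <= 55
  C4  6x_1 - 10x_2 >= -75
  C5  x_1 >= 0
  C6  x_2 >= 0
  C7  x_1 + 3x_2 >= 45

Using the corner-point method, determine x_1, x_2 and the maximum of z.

x_1 = 122/13, x_2 = 463/39, maximum z = -3413/39

Vertices and z = -3x_1 - 5x_2:
  (995/102, 227/17) → z = -3265/34
  (122/13, 463/39) → z = -3413/39
  (1015/102, 229/17) → z = -3305/34
  (124/13, 461/39) → z = -3421/39

The optimum lies where -12x_1 + 3x_2 = -77 and x_1 + 3x_2 = 45.
Solving simultaneously gives x_1 = 122/13, x_2 = 463/39.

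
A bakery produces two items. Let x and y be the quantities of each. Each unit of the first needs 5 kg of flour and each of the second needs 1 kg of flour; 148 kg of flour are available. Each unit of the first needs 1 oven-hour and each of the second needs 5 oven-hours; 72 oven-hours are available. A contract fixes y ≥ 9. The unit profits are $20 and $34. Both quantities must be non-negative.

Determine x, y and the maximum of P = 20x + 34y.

Vertices and P = 20x + 34y:
  (0, 72/5) → P = 2448/5
  (0, 9) → P = 306
  (27, 9) → P = 846

The binding constraints are x + 5y = 72 and y = 9.
Solving simultaneously gives x = 27, y = 9.

x = 27, y = 9, maximum P = 846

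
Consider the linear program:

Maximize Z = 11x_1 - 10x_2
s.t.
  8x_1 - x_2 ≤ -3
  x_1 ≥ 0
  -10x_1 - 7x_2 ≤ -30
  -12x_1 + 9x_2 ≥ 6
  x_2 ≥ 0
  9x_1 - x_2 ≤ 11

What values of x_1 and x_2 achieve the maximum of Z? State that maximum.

Feasible corners and Z = 11x_1 - 10x_2:
  (3/22, 45/11) → Z = -867/22
  (14, 115) → Z = -996
  (0, 30/7) → Z = -300/7
The feasible region is unbounded (it extends along (0, 1), (1, 9)), but Z strictly decreases along every unbounded feasible direction, so there is no improving ray and the maximum is attained at a vertex.

x_1 = 3/22, x_2 = 45/11, maximum Z = -867/22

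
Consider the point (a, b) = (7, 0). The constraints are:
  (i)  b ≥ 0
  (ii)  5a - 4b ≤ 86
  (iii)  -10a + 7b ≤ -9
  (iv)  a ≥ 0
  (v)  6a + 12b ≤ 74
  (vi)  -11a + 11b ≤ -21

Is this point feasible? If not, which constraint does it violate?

(i): 0 ≥ 0 ✓
(ii): 35 ≤ 86 ✓
(iii): -70 ≤ -9 ✓
(iv): 7 ≥ 0 ✓
(v): 42 ≤ 74 ✓
(vi): -77 ≤ -21 ✓

feasible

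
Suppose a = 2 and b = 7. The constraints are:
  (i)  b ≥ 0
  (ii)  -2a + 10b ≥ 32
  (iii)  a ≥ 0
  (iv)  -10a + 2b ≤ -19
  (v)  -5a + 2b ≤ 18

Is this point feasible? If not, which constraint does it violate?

not feasible — violates (iv)

Constraint (iv): -10a + 2b = -6, which is not ≤ -19. All other constraints are satisfied.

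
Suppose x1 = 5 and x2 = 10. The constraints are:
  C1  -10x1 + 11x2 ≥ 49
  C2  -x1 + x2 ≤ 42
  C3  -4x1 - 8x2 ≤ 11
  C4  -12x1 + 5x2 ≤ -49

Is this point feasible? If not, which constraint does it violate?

not feasible — violates C4

Constraint C4: -12x1 + 5x2 = -10, which is not ≤ -49. All other constraints are satisfied.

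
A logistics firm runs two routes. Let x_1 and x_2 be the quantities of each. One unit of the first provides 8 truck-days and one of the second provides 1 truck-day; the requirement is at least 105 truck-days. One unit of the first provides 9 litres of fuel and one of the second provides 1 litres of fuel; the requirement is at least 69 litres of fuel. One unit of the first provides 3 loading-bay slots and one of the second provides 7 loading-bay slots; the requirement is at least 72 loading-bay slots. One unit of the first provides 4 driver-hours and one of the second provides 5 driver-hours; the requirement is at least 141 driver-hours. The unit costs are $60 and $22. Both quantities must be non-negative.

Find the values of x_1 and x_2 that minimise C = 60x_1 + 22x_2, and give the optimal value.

x_1 = 32/3, x_2 = 59/3, minimum C = 3218/3

Feasible corners and C = 60x_1 + 22x_2:
  (0, 105) → C = 2310
  (141/4, 0) → C = 2115
  (32/3, 59/3) → C = 3218/3
The feasible region is unbounded (it extends along (0, 1), (1, 0)), but C strictly increases along every unbounded feasible direction, so there is no improving ray and the minimum is attained at a vertex.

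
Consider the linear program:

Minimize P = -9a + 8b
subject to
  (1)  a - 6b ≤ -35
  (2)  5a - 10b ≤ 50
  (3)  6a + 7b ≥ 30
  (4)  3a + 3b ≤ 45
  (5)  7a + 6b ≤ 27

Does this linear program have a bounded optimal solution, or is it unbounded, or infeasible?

bounded optimum

Feasible corners and P = -9a + 8b:
  (-65/43, 240/43) → P = 2505/43
  (-1, 17/3) → P = 163/3
  (-63, 78) → P = 1191
The feasible region has finitely many vertices and no improving ray; the minimum is 163/3 at (-1, 17/3).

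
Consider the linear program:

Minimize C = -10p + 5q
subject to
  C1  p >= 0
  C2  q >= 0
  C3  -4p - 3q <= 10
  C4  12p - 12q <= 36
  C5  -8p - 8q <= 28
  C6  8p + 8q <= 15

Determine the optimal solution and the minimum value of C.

Extreme points and C = -10p + 5q:
  (0, 0) → C = 0
  (0, 15/8) → C = 75/8
  (15/8, 0) → C = -75/4

The binding constraints are q = 0 and 8p + 8q = 15.
Solving simultaneously gives p = 15/8, q = 0.

p = 15/8, q = 0, minimum C = -75/4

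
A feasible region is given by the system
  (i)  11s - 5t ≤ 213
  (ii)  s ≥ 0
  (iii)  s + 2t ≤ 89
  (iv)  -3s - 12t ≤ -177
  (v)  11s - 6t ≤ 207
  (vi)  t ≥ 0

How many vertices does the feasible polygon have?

4

The feasible vertices (each the meet of two boundaries and inside every other half-plane) are:
  (871/27, 766/27)
  (1147/49, 436/49)
  (0, 89/2)
  (0, 59/4)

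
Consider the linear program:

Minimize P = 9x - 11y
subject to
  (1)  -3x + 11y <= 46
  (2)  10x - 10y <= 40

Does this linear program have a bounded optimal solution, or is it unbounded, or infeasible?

unbounded

From the feasible point (45/4, 29/4), moving in the direction (-11, -3) keeps every constraint satisfied while P decreases without bound.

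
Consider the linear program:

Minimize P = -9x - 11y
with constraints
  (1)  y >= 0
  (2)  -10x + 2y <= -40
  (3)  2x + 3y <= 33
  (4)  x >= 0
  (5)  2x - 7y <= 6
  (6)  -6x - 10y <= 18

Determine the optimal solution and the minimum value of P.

x = 249/20, y = 27/10, minimum P = -567/4

Extreme points and P = -9x - 11y:
  (93/17, 125/17) → P = -2212/17
  (134/33, 10/33) → P = -1316/33
  (249/20, 27/10) → P = -567/4

The binding constraints are 2x + 3y = 33 and 2x - 7y = 6.
Solving simultaneously gives x = 249/20, y = 27/10.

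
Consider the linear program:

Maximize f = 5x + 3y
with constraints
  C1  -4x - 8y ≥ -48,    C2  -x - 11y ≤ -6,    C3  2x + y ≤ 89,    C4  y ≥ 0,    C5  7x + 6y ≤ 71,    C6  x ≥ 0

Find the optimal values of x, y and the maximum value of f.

x = 71/7, y = 0, maximum f = 355/7

Vertices and f = 5x + 3y:
  (35/4, 13/8) → f = 389/8
  (0, 6) → f = 18
  (6, 0) → f = 30
  (0, 6/11) → f = 18/11
  (71/7, 0) → f = 355/7

The optimum lies where y = 0 and 7x + 6y = 71.
Solving simultaneously gives x = 71/7, y = 0.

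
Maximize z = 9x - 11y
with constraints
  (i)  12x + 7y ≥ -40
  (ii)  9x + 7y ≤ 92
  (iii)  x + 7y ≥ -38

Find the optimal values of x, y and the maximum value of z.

x = 65/4, y = -31/4, maximum z = 463/2

Extreme points and z = 9x - 11y:
  (-44, 488/7) → z = -8140/7
  (-2/11, -416/77) → z = 4450/77
  (65/4, -31/4) → z = 463/2

The optimum lies where 9x + 7y = 92 and x + 7y = -38.
Solving simultaneously gives x = 65/4, y = -31/4.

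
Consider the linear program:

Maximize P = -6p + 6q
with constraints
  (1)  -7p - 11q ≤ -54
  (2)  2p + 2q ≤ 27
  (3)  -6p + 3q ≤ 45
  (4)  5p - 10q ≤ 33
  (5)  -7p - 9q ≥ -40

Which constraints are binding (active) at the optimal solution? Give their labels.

Extreme points and P = -6p + 6q:
  (-111/29, 213/29) → P = 1944/29
  (-23/7, 7) → P = 432/7
  (-19/5, 37/5) → P = 336/5

The maximum is at (-19/5, 37/5). Substituting into each constraint, equality holds for (3) and (5); the remaining constraints have slack.

(3) and (5)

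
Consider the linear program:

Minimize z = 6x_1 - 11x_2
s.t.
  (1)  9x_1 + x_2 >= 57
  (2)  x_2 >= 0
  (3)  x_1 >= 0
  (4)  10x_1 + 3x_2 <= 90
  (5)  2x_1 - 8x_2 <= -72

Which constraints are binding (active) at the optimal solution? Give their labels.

(1) and (4)

Corner points and z = 6x_1 - 11x_2:
  (81/17, 240/17) → z = -2154/17
  (192/37, 381/37) → z = -3039/37
  (252/43, 450/43) → z = -3438/43

The minimum is at (81/17, 240/17). Substituting into each constraint, equality holds for (1) and (4); the remaining constraints have slack.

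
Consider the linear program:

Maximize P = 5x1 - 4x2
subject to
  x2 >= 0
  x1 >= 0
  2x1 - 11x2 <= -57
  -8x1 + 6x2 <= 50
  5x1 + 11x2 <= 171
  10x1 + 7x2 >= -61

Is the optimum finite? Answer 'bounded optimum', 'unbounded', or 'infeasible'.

Feasible corners and P = 5x1 - 4x2:
  (0, 57/11) → P = -228/11
  (0, 25/3) → P = -100/3
  (114/7, 57/7) → P = 342/7
  (238/59, 809/59) → P = -2046/59
The feasible region has finitely many vertices and no improving ray; the maximum is 342/7 at (114/7, 57/7).

bounded optimum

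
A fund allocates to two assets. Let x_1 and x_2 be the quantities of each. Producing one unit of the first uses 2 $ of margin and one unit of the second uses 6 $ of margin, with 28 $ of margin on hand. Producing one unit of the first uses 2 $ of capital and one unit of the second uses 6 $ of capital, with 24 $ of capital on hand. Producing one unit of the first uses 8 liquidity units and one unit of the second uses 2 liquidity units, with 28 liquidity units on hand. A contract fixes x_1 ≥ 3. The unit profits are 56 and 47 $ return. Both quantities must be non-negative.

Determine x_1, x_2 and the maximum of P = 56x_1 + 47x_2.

x_1 = 3, x_2 = 2, maximum P = 262

Extreme points and P = 56x_1 + 47x_2:
  (7/2, 0) → P = 196
  (3, 0) → P = 168
  (3, 2) → P = 262

At the optimal vertex, 8x_1 + 2x_2 = 28 and x_1 = 3.
Solving simultaneously gives x_1 = 3, x_2 = 2.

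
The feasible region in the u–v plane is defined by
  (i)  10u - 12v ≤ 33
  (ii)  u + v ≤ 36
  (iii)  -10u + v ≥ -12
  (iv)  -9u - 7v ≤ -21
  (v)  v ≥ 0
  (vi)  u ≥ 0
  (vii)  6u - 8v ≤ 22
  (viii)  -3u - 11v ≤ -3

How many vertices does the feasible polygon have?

4

Of the 28 pairwise boundary intersections, those satisfying every inequality are:
  (48/11, 348/11)
  (0, 36)
  (105/79, 102/79)
  (0, 3)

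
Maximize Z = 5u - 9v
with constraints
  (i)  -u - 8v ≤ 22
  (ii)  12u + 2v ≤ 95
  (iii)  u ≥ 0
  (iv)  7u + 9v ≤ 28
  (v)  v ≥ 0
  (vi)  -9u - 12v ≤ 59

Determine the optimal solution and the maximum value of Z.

u = 4, v = 0, maximum Z = 20

The binding constraints are 7u + 9v = 28 and v = 0.
Solving simultaneously gives u = 4, v = 0.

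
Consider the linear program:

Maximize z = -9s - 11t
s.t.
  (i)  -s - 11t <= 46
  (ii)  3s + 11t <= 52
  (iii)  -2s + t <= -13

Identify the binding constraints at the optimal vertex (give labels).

Vertices and z = -9s - 11t:
  (49, -95/11) → z = -346
  (97/23, -105/23) → z = 282/23
  (39/5, 13/5) → z = -494/5

The maximum is at (97/23, -105/23). Substituting into each constraint, equality holds for (i) and (iii); the remaining constraints have slack.

(i) and (iii)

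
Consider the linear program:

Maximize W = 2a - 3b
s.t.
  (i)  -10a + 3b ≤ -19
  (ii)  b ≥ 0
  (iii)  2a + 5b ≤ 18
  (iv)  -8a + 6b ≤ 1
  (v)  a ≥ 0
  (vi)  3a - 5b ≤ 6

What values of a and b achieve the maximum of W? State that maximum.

Corner points and W = 2a - 3b:
  (19/10, 0) → W = 19/5
  (149/56, 71/28) → W = -16/7
  (2, 0) → W = 4
  (24/5, 42/25) → W = 114/25

At the optimal vertex, 2a + 5b = 18 and 3a - 5b = 6.
Solving simultaneously gives a = 24/5, b = 42/25.

a = 24/5, b = 42/25, maximum W = 114/25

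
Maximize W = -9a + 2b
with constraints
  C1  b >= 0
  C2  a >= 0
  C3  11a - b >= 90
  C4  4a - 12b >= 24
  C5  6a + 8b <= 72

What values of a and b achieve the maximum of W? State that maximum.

Feasible corners and W = -9a + 2b:
  (90/11, 0) → W = -810/11
  (12, 0) → W = -108
  (33/4, 3/4) → W = -291/4
  (132/13, 18/13) → W = -1152/13

a = 33/4, b = 3/4, maximum W = -291/4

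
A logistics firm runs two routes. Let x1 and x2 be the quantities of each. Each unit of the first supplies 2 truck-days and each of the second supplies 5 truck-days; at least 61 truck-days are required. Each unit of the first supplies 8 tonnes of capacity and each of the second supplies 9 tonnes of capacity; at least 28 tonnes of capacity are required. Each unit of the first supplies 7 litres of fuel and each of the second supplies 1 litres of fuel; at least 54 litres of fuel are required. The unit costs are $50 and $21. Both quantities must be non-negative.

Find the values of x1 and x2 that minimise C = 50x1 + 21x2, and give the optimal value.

The feasible region is unbounded (it extends along (0, 1), (1, 0)), but C strictly increases along every unbounded feasible direction, so there is no improving ray and the minimum is attained at a vertex.

x1 = 19/3, x2 = 29/3, minimum C = 1559/3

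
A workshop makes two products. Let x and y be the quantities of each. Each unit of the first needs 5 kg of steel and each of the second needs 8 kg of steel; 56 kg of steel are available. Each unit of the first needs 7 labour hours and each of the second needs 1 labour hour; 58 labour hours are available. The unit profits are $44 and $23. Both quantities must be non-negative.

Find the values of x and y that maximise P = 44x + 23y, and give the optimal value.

Extreme points and P = 44x + 23y:
  (0, 0) → P = 0
  (0, 7) → P = 161
  (58/7, 0) → P = 2552/7
  (8, 2) → P = 398

At the optimal vertex, 5x + 8y = 56 and 7x + y = 58.
Solving simultaneously gives x = 8, y = 2.

x = 8, y = 2, maximum P = 398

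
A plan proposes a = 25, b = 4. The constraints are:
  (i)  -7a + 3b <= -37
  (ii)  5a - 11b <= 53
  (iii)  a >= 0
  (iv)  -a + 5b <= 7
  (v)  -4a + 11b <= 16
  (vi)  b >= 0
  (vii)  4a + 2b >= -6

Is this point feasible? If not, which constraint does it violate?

not feasible — violates (ii)

Constraint (ii): 5a - 11b = 81, which is not ≤ 53. All other constraints are satisfied.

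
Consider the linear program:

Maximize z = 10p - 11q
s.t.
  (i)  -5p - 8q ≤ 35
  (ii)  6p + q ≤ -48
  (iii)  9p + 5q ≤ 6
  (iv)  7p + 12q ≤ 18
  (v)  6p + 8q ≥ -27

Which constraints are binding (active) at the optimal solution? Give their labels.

(ii) and (v)

Extreme points and z = 10p - 11q:
  (-594/65, 444/65) → z = -10824/65
  (-17/2, 3) → z = -118
  (-117/4, 297/16) → z = -7947/16

The maximum is at (-17/2, 3). Substituting into each constraint, equality holds for (ii) and (v); the remaining constraints have slack.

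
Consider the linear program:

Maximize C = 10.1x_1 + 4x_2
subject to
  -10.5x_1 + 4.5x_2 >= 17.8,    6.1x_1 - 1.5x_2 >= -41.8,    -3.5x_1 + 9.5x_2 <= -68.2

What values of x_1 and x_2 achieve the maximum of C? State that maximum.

Feasible corners and C = 10.1x_1 + 4x_2:
  (-538/39, -16516/585) → C = -147571/585
  (-17/3, -139/15) → C = -943/10
  (-4994/527, -28116/2635) → C = -364661/2635

The binding constraints are -10.5x_1 + 4.5x_2 = 17.8 and -3.5x_1 + 9.5x_2 = -68.2.
Solving simultaneously gives x_1 = -17/3, x_2 = -139/15.

x_1 = -17/3, x_2 = -139/15, maximum C = -943/10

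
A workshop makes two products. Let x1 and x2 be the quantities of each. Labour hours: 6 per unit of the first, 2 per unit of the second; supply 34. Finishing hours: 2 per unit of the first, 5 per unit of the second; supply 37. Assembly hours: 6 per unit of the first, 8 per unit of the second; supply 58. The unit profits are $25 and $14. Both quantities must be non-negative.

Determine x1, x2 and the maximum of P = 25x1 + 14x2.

x1 = 13/3, x2 = 4, maximum P = 493/3

Vertices and P = 25x1 + 14x2:
  (0, 0) → P = 0
  (0, 29/4) → P = 203/2
  (17/3, 0) → P = 425/3
  (13/3, 4) → P = 493/3

At the optimal vertex, 6x1 + 2x2 = 34 and 6x1 + 8x2 = 58.
Solving simultaneously gives x1 = 13/3, x2 = 4.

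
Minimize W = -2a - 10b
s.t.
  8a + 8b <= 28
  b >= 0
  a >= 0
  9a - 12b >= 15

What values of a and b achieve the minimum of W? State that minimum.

Extreme points and W = -2a - 10b:
  (7/2, 0) → W = -7
  (19/7, 11/14) → W = -93/7
  (5/3, 0) → W = -10/3

a = 19/7, b = 11/14, minimum W = -93/7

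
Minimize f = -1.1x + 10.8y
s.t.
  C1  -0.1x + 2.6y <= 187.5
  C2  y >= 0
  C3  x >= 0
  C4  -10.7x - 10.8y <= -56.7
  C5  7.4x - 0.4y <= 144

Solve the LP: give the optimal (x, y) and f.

x = 720/37, y = 0, minimum f = -792/37

Extreme points and f = -1.1x + 10.8y:
  (0, 1875/26) → f = 10125/13
  (749/32, 4673/64) → f = 244103/320
  (567/107, 0) → f = -6237/1070
  (720/37, 0) → f = -792/37
  (0, 21/4) → f = 567/10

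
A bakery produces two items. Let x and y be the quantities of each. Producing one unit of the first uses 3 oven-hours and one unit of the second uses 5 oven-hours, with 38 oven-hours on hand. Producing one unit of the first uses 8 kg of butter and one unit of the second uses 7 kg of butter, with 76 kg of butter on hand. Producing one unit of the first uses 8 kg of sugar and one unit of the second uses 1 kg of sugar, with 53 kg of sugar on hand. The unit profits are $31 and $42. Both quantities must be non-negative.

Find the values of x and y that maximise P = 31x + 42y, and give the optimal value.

Extreme points and P = 31x + 42y:
  (0, 0) → P = 0
  (0, 38/5) → P = 1596/5
  (53/8, 0) → P = 1643/8
  (6, 4) → P = 354
  (295/48, 23/6) → P = 16873/48

The binding constraints are 3x + 5y = 38 and 8x + 7y = 76.
Solving simultaneously gives x = 6, y = 4.

x = 6, y = 4, maximum P = 354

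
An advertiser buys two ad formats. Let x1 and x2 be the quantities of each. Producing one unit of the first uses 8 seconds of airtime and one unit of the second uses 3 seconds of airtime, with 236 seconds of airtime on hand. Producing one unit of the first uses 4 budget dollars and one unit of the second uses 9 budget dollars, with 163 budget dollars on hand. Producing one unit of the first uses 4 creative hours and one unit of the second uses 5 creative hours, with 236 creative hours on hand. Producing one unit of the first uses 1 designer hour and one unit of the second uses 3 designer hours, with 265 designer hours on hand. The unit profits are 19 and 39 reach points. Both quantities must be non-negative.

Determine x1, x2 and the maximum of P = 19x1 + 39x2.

x1 = 109/4, x2 = 6, maximum P = 3007/4

Corner points and P = 19x1 + 39x2:
  (0, 0) → P = 0
  (0, 163/9) → P = 2119/3
  (59/2, 0) → P = 1121/2
  (109/4, 6) → P = 3007/4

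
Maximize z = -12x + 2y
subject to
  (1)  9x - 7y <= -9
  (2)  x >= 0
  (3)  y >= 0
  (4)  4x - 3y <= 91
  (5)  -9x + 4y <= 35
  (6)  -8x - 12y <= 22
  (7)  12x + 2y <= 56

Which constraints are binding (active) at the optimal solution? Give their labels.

Extreme points and z = -12x + 2y:
  (0, 9/7) → z = 18/7
  (11/3, 6) → z = -32
  (0, 35/4) → z = 35/2
  (7/3, 14) → z = 0

The maximum is at (0, 35/4). Substituting into each constraint, equality holds for (2) and (5); the remaining constraints have slack.

(2) and (5)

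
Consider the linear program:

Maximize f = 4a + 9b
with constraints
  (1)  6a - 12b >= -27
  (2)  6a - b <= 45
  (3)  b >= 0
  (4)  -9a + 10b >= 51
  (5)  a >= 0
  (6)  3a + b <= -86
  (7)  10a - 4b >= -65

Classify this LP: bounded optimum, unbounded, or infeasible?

The boundaries 3a + b = -86 and 10a - 4b = -65 meet at (-409/22, -665/22), but that point violates b ≥ 0. Every candidate vertex is excluded by some other constraint, so the feasible region is empty.

infeasible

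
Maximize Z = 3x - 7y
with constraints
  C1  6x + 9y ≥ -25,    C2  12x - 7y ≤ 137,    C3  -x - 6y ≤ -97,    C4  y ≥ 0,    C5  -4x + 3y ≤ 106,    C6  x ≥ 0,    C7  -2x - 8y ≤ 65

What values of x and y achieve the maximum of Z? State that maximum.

Extreme points and Z = 3x - 7y:
  (19, 13) → Z = -34
  (1153/8, 455/2) → Z = -9281/8
  (0, 97/6) → Z = -679/6
  (0, 106/3) → Z = -742/3

x = 19, y = 13, maximum Z = -34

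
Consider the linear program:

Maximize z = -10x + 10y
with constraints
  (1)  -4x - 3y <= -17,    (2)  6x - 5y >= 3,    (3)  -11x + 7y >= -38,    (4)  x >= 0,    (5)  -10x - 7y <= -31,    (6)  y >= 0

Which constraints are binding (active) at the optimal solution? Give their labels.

(2) and (3)

Extreme points and z = -10x + 10y:
  (47/19, 45/19) → z = -20/19
  (233/61, 35/61) → z = -1980/61
  (13, 15) → z = 20

The maximum is at (13, 15). Substituting into each constraint, equality holds for (2) and (3); the remaining constraints have slack.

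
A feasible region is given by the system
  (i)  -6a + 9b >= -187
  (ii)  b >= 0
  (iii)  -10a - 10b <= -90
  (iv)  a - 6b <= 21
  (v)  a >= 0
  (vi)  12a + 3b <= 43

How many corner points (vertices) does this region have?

3

The feasible vertices (each the meet of two boundaries and inside every other half-plane) are:
  (0, 9)
  (16/9, 65/9)
  (0, 43/3)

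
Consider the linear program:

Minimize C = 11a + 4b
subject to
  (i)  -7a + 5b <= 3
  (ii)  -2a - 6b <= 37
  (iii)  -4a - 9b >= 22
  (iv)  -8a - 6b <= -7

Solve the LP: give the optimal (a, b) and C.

a = 65/16, b = -17/4, minimum C = 443/16

Extreme points and C = 11a + 4b:
  (67/2, -52/3) → C = 1795/6
  (22/3, -155/18) → C = 416/9
  (65/16, -17/4) → C = 443/16

The binding constraints are -4a - 9b = 22 and -8a - 6b = -7.
Solving simultaneously gives a = 65/16, b = -17/4.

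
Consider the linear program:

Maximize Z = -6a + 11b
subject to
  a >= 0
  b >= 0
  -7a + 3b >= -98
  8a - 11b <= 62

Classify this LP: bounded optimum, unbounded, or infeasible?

unbounded

From the feasible point (0, 0), moving in the direction (0, 1) keeps every constraint satisfied while Z increases without bound.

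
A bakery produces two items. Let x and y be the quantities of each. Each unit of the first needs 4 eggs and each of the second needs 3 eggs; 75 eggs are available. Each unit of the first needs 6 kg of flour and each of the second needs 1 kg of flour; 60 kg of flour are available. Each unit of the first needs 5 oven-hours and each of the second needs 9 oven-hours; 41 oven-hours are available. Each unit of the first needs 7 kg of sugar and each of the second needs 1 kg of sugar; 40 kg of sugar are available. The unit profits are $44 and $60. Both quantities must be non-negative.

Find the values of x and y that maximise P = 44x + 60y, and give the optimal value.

x = 11/2, y = 3/2, maximum P = 332

Vertices and P = 44x + 60y:
  (0, 0) → P = 0
  (0, 41/9) → P = 820/3
  (40/7, 0) → P = 1760/7
  (11/2, 3/2) → P = 332

The binding constraints are 5x + 9y = 41 and 7x + y = 40.
Solving simultaneously gives x = 11/2, y = 3/2.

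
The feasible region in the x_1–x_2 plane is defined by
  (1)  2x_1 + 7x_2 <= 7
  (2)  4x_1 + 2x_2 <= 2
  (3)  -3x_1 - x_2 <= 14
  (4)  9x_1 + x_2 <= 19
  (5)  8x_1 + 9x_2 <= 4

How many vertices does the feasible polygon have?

Pairwise boundary intersections that survive every other constraint:
  (-105/19, 49/19)
  (-35/38, 24/19)
  (18/7, -29/7)
  (1/2, 0)
  (11/2, -61/2)

5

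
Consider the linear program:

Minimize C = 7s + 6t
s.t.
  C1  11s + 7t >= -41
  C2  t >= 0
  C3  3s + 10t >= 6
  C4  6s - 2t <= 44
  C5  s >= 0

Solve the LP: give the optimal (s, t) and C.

Vertices and C = 7s + 6t:
  (2, 0) → C = 14
  (22/3, 0) → C = 154/3
  (0, 3/5) → C = 18/5
The feasible region is unbounded (it extends along (0, 1), (1, 3)), but C strictly increases along every unbounded feasible direction, so there is no improving ray and the minimum is attained at a vertex.

The optimum lies where 3s + 10t = 6 and s = 0.
Solving simultaneously gives s = 0, t = 3/5.

s = 0, t = 3/5, minimum C = 18/5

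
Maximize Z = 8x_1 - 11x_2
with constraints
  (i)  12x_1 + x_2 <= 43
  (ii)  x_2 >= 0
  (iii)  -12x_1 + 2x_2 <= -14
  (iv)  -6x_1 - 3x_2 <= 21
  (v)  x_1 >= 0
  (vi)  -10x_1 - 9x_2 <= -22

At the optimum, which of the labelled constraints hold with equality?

(i) and (ii)

Extreme points and Z = 8x_1 - 11x_2:
  (43/12, 0) → Z = 86/3
  (25/9, 29/3) → Z = -757/9
  (11/5, 0) → Z = 88/5
  (85/64, 31/32) → Z = -1/32

The maximum is at (43/12, 0). Substituting into each constraint, equality holds for (i) and (ii); the remaining constraints have slack.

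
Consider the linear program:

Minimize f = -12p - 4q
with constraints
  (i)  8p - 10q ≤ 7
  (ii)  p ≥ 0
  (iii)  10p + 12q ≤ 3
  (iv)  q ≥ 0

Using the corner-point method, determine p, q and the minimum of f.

p = 3/10, q = 0, minimum f = -18/5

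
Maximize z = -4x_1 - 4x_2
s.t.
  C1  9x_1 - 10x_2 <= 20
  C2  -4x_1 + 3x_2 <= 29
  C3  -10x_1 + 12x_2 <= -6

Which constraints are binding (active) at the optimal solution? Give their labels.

Vertices and z = -4x_1 - 4x_2:
  (-350/13, -341/13) → z = 2764/13
  (45/2, 73/4) → z = -163
  (-61/3, -157/9) → z = 1360/9

The maximum is at (-350/13, -341/13). Substituting into each constraint, equality holds for C1 and C2; the remaining constraints have slack.

C1 and C2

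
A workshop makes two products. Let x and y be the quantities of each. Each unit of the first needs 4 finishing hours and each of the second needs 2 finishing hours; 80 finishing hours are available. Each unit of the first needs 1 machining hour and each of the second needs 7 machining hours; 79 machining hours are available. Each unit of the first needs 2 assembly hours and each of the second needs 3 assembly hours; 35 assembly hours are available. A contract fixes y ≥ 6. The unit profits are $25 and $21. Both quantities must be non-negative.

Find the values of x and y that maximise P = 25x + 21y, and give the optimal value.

Feasible corners and P = 25x + 21y:
  (0, 79/7) → P = 237
  (0, 6) → P = 126
  (8/11, 123/11) → P = 253
  (17/2, 6) → P = 677/2

x = 17/2, y = 6, maximum P = 677/2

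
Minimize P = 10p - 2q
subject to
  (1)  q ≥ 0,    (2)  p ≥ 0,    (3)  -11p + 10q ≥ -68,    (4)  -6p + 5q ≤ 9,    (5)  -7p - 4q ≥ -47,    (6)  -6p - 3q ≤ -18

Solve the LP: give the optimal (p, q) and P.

p = 21/16, q = 27/8, minimum P = 51/8

Corner points and P = 10p - 2q:
  (68/11, 0) → P = 680/11
  (3, 0) → P = 30
  (371/57, 41/114) → P = 1223/19
  (199/59, 345/59) → P = 1300/59
  (21/16, 27/8) → P = 51/8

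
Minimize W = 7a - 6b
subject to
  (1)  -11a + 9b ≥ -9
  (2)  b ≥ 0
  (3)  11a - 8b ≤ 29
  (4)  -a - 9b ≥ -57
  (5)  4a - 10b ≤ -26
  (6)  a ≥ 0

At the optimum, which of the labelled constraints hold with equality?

Corner points and W = 7a - 6b:
  (11/2, 103/18) → W = 25/6
  (162/37, 161/37) → W = 168/37
  (0, 19/3) → W = -38
  (0, 13/5) → W = -78/5

The minimum is at (0, 19/3). Substituting into each constraint, equality holds for (4) and (6); the remaining constraints have slack.

(4) and (6)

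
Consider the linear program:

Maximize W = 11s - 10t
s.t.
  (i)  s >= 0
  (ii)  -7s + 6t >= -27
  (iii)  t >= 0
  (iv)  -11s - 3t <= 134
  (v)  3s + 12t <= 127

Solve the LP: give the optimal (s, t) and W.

s = 27/7, t = 0, maximum W = 297/7

Corner points and W = 11s - 10t:
  (0, 0) → W = 0
  (0, 127/12) → W = -635/6
  (27/7, 0) → W = 297/7
  (181/17, 404/51) → W = 1933/51

The binding constraints are -7s + 6t = -27 and t = 0.
Solving simultaneously gives s = 27/7, t = 0.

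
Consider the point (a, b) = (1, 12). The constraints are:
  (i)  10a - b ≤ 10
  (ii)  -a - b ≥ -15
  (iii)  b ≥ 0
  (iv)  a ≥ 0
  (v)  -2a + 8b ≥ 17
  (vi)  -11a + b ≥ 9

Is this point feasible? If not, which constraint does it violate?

Constraint (vi): -11a + b = 1, which is not ≥ 9. All other constraints are satisfied.

not feasible — violates (vi)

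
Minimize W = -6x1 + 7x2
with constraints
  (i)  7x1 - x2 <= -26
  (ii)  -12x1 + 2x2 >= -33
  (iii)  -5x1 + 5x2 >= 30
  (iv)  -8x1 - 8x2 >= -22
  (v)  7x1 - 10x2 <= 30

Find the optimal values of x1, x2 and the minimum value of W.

x1 = -30, x2 = -24, minimum W = 12

Corner points and W = -6x1 + 7x2:
  (-10/3, 8/3) → W = 116/3
  (-93/32, 181/32) → W = 1825/32
  (-30, -24) → W = 12
The feasible region is unbounded (it extends along (-10, -7), (-1, 1)), but W strictly increases along every unbounded feasible direction, so there is no improving ray and the minimum is attained at a vertex.

At the optimal vertex, -5x1 + 5x2 = 30 and 7x1 - 10x2 = 30.
Solving simultaneously gives x1 = -30, x2 = -24.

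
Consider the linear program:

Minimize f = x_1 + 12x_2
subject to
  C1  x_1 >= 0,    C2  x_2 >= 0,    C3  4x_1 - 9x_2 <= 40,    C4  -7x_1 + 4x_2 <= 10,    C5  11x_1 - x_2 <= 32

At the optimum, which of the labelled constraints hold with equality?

Corner points and f = x_1 + 12x_2:
  (0, 0) → f = 0
  (0, 5/2) → f = 30
  (32/11, 0) → f = 32/11
  (138/37, 334/37) → f = 4146/37

The minimum is at (0, 0). Substituting into each constraint, equality holds for C1 and C2; the remaining constraints have slack.

C1 and C2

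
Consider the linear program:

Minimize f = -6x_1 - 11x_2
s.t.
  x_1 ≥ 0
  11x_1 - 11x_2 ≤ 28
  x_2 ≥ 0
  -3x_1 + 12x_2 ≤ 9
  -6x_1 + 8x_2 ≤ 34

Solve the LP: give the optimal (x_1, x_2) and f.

x_1 = 145/33, x_2 = 61/33, minimum f = -1541/33

Extreme points and f = -6x_1 - 11x_2:
  (0, 0) → f = 0
  (0, 3/4) → f = -33/4
  (28/11, 0) → f = -168/11
  (145/33, 61/33) → f = -1541/33

At the optimal vertex, 11x_1 - 11x_2 = 28 and -3x_1 + 12x_2 = 9.
Solving simultaneously gives x_1 = 145/33, x_2 = 61/33.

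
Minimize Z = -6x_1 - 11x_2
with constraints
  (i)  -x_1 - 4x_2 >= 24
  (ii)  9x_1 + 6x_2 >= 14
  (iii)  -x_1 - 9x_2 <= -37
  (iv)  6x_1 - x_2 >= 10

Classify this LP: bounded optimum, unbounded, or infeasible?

The boundaries -x_1 - 4x_2 = 24 and 9x_1 + 6x_2 = 14 meet at (20/3, -23/3), but that point violates -x_1 - 9x_2 ≤ -37. Every candidate vertex is excluded by some other constraint, so the feasible region is empty.

infeasible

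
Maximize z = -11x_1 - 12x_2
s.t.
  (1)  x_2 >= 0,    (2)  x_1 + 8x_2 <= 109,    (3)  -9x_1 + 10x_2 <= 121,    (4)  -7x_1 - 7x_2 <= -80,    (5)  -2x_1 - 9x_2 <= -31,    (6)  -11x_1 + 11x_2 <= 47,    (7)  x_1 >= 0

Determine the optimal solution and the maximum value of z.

Extreme points and z = -11x_1 - 12x_2:
  (109, 0) → z = -1199
  (31/2, 0) → z = -341/2
  (823/99, 1246/99) → z = -24005/99
  (503/49, 57/49) → z = -6217/49
  (551/154, 1209/154) → z = -20569/154

x_1 = 503/49, x_2 = 57/49, maximum z = -6217/49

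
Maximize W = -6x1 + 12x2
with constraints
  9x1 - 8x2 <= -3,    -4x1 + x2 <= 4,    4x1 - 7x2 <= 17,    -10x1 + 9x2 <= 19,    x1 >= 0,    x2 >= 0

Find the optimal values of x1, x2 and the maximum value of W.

x1 = 125, x2 = 141, maximum W = 942

Corner points and W = -6x1 + 12x2:
  (125, 141) → W = 942
  (0, 3/8) → W = 9/2
  (0, 19/9) → W = 76/3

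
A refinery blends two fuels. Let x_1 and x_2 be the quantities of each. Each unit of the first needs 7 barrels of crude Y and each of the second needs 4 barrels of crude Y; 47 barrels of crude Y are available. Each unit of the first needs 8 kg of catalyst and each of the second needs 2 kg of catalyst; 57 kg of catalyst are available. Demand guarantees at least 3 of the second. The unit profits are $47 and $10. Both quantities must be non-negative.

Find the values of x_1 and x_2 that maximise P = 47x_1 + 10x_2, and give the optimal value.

Feasible corners and P = 47x_1 + 10x_2:
  (0, 47/4) → P = 235/2
  (0, 3) → P = 30
  (5, 3) → P = 265

x_1 = 5, x_2 = 3, maximum P = 265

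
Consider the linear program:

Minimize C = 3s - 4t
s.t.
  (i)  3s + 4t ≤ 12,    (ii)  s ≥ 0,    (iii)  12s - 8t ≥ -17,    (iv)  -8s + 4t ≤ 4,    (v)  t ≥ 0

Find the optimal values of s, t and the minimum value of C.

Feasible corners and C = 3s - 4t:
  (8/11, 27/11) → C = -84/11
  (4, 0) → C = 12
  (0, 1) → C = -4
  (0, 0) → C = 0

The optimum lies where 3s + 4t = 12 and -8s + 4t = 4.
Solving simultaneously gives s = 8/11, t = 27/11.

s = 8/11, t = 27/11, minimum C = -84/11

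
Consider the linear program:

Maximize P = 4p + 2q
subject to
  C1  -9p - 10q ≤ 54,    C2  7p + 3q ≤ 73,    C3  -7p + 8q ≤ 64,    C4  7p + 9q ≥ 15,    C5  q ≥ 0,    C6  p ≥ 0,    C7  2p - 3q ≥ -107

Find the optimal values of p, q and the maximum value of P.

The binding constraints are 7p + 3q = 73 and -7p + 8q = 64.
Solving simultaneously gives p = 56/11, q = 137/11.

p = 56/11, q = 137/11, maximum P = 498/11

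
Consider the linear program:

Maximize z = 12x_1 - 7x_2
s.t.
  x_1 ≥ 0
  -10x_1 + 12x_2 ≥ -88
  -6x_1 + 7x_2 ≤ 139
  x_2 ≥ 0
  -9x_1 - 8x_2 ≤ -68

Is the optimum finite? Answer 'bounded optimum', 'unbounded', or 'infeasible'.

unbounded

From the feasible point (0, 139/7), moving in the direction (12, 10) keeps every constraint satisfied while z increases without bound.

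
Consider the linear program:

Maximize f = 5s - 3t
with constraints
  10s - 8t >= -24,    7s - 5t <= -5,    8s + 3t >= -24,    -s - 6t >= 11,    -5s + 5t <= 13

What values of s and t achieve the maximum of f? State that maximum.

s = -85/47, t = -72/47, maximum f = -209/47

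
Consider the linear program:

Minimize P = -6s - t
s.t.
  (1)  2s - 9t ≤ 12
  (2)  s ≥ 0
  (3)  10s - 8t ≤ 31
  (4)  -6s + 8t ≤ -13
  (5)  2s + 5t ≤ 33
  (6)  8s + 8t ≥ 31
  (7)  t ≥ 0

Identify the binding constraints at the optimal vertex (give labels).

(3) and (4)

Corner points and P = -6s - t:
  (9/2, 7/4) → P = -115/4
  (31/9, 31/72) → P = -1519/72
  (22/7, 41/56) → P = -1097/56

The minimum is at (9/2, 7/4). Substituting into each constraint, equality holds for (3) and (4); the remaining constraints have slack.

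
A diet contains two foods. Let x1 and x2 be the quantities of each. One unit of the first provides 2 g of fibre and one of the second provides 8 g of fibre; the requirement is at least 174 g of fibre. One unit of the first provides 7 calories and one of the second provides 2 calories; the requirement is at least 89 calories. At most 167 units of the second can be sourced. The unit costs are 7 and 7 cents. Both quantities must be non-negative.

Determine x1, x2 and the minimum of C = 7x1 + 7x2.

x1 = 7, x2 = 20, minimum C = 189

Feasible corners and C = 7x1 + 7x2:
  (0, 89/2) → C = 623/2
  (0, 167) → C = 1169
  (87, 0) → C = 609
  (7, 20) → C = 189
The feasible region is unbounded (it extends along (1, 0)), but C strictly increases along every unbounded feasible direction, so there is no improving ray and the minimum is attained at a vertex.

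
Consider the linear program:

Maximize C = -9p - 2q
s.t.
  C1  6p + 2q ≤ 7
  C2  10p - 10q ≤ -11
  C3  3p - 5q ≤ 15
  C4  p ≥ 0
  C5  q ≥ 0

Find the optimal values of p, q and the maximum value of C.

p = 0, q = 11/10, maximum C = -11/5

Feasible corners and C = -9p - 2q:
  (3/5, 17/10) → C = -44/5
  (0, 7/2) → C = -7
  (0, 11/10) → C = -11/5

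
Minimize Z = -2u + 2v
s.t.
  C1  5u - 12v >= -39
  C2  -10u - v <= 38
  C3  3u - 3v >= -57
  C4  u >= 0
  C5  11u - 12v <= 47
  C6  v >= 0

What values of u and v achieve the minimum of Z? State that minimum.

Feasible corners and Z = -2u + 2v:
  (0, 13/4) → Z = 13/2
  (43/3, 83/9) → Z = -92/9
  (0, 0) → Z = 0
  (47/11, 0) → Z = -94/11

u = 43/3, v = 83/9, minimum Z = -92/9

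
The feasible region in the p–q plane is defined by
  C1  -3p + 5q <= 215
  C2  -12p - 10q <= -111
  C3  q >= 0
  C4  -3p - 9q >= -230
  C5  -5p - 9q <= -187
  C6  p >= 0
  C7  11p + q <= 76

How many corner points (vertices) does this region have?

4

Pairwise boundary intersections that survive every other constraint:
  (0, 230/9)
  (227/48, 1151/48)
  (0, 187/9)
  (497/94, 1677/94)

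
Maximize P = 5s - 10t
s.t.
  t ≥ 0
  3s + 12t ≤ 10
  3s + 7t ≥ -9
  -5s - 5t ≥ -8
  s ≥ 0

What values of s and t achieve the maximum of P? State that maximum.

s = 8/5, t = 0, maximum P = 8

Feasible corners and P = 5s - 10t:
  (8/5, 0) → P = 8
  (0, 0) → P = 0
  (46/45, 26/45) → P = -2/3
  (0, 5/6) → P = -25/3

The binding constraints are t = 0 and -5s - 5t = -8.
Solving simultaneously gives s = 8/5, t = 0.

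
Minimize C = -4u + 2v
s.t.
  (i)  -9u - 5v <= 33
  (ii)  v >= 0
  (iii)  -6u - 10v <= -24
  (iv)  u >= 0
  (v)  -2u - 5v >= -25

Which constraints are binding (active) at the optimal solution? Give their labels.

(ii) and (v)

Vertices and C = -4u + 2v:
  (4, 0) → C = -16
  (25/2, 0) → C = -50
  (0, 12/5) → C = 24/5
  (0, 5) → C = 10

The minimum is at (25/2, 0). Substituting into each constraint, equality holds for (ii) and (v); the remaining constraints have slack.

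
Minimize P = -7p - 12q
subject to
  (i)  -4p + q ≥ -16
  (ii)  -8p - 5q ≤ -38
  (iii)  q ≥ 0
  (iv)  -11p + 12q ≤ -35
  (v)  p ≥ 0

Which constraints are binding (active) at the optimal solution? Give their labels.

(i) and (iv)

Feasible corners and P = -7p - 12q:
  (59/14, 6/7) → P = -557/14
  (157/37, 36/37) → P = -1531/37
  (631/151, 138/151) → P = -6073/151

The minimum is at (157/37, 36/37). Substituting into each constraint, equality holds for (i) and (iv); the remaining constraints have slack.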